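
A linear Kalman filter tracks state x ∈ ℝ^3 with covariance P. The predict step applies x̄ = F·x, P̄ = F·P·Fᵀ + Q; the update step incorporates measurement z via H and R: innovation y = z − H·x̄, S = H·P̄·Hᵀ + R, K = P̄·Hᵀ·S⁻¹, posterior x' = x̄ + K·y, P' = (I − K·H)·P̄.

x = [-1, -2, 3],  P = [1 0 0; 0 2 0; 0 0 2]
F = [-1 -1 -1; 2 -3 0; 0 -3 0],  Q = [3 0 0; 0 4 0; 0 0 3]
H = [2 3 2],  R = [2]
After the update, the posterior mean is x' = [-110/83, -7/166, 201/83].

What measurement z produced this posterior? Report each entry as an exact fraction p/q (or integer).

x̄ = F·x = [0, 4, 6]
P̄ = F·P·Fᵀ + Q = [8 4 6; 4 26 18; 6 18 21]
S = H·P̄·Hᵀ + R = [664]
K = P̄·Hᵀ·S⁻¹ = [5/83; 61/332; 27/166]
x' − x̄ = [-110/83, -671/166, -297/83] = K·y
y = (KᵀK)⁻¹·Kᵀ·(x' − x̄) = [-22]
z = y + H·x̄ = [-22] + [24] = [2]

z = [2]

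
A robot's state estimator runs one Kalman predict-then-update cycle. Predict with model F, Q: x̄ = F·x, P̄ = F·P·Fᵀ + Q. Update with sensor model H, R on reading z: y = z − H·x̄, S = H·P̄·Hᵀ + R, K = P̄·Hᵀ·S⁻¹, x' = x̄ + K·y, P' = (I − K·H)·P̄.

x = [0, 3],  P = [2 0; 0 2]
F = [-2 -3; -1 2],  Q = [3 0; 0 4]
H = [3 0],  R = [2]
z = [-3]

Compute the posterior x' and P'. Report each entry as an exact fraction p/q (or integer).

x' = [-279/263, 1002/263]
P' = [58/263 -16/263; -16/263 3106/263]

x̄ = F·x = [-9, 6]
P̄ = F·P·Fᵀ + Q = [29 -8; -8 14]
y = z − H·x̄ = [24]
S = H·P̄·Hᵀ + R = [263]
K = P̄·Hᵀ·S⁻¹ = [87/263; -24/263]
x' = x̄ + K·y = [-279/263, 1002/263]
P' = (I − K·H)·P̄ = [58/263 -16/263; -16/263 3106/263]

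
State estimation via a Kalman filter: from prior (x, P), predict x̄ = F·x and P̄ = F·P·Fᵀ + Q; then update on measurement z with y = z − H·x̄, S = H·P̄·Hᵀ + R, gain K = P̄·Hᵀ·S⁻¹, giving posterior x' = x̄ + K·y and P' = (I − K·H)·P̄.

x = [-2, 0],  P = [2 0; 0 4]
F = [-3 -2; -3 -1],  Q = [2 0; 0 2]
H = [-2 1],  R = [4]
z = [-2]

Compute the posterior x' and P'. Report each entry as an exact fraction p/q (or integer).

x' = [56/17, 74/17]
P' = [83/17 120/17; 120/17 212/17]

x̄ = F·x = [6, 6]
P̄ = F·P·Fᵀ + Q = [36 26; 26 24]
y = z − H·x̄ = [4]
S = H·P̄·Hᵀ + R = [68]
K = P̄·Hᵀ·S⁻¹ = [-23/34; -7/17]
x' = x̄ + K·y = [56/17, 74/17]
P' = (I − K·H)·P̄ = [83/17 120/17; 120/17 212/17]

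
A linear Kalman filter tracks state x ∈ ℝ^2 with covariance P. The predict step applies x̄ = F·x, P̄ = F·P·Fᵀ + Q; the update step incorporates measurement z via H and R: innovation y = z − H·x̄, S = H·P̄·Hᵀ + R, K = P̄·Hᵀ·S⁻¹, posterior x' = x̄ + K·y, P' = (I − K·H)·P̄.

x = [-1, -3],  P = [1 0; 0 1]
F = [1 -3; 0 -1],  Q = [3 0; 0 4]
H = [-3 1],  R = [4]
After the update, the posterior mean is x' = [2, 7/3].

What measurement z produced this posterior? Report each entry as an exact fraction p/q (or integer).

x̄ = F·x = [8, 3]
P̄ = F·P·Fᵀ + Q = [13 3; 3 5]
S = H·P̄·Hᵀ + R = [108]
K = P̄·Hᵀ·S⁻¹ = [-1/3; -1/27]
x' − x̄ = [-6, -2/3] = K·y
y = (KᵀK)⁻¹·Kᵀ·(x' − x̄) = [18]
z = y + H·x̄ = [18] + [-21] = [-3]

z = [-3]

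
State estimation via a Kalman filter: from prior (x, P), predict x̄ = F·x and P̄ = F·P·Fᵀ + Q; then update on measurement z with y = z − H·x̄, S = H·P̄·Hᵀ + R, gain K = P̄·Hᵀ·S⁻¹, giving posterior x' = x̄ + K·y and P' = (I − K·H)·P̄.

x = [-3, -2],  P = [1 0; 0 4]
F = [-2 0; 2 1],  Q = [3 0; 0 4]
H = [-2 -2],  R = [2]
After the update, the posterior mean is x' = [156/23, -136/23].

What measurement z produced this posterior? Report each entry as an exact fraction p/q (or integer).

z = [-2]

x̄ = F·x = [6, -8]
P̄ = F·P·Fᵀ + Q = [7 -4; -4 12]
S = H·P̄·Hᵀ + R = [46]
K = P̄·Hᵀ·S⁻¹ = [-3/23; -8/23]
x' − x̄ = [18/23, 48/23] = K·y
y = (KᵀK)⁻¹·Kᵀ·(x' − x̄) = [-6]
z = y + H·x̄ = [-6] + [4] = [-2]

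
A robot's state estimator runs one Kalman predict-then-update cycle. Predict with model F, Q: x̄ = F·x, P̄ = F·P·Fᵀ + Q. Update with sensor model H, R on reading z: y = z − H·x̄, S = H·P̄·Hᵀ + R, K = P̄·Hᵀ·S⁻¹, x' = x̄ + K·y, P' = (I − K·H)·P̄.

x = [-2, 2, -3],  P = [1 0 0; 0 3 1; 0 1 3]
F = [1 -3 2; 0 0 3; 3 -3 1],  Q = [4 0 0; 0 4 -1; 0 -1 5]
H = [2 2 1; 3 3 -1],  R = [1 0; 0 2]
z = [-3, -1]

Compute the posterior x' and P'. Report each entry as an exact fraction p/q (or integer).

x̄ = F·x = [-14, -9, -15]
P̄ = F·P·Fᵀ + Q = [32 9 27; 9 31 -1; 27 -1 38]
y = z − H·x̄ = [58, 53]
S = H·P̄·Hᵀ + R = [467 474; 474 613]
K = P̄·Hᵀ·S⁻¹ = [21313/61595 -6834/61595; -8927/61595 19061/61595; 7242/12319 -4796/12319]
x' = x̄ + K·y = [11622/61595, -61888/61595, -18937/12319]
P' = (I − K·H)·P̄ = [303987/61595 -302458/61595 3651/12319; -302458/61595 308297/61595 -4121/12319; 3651/12319 -4121/12319 8182/12319]

x' = [11622/61595, -61888/61595, -18937/12319]
P' = [303987/61595 -302458/61595 3651/12319; -302458/61595 308297/61595 -4121/12319; 3651/12319 -4121/12319 8182/12319]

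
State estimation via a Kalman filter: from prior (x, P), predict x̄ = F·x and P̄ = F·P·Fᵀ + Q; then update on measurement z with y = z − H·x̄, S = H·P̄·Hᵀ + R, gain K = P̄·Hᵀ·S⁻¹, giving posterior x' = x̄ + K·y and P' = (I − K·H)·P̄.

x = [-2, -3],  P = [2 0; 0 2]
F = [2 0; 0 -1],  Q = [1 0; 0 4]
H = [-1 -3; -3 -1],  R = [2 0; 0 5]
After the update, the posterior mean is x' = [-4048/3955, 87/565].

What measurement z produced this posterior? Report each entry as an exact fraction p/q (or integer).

x̄ = F·x = [-4, 3]
P̄ = F·P·Fᵀ + Q = [9 0; 0 6]
S = H·P̄·Hᵀ + R = [65 45; 45 92]
K = P̄·Hᵀ·S⁻¹ = [387/3955 -270/791; -198/565 12/113]
x' − x̄ = [11772/3955, -1608/565] = K·y
y = (KᵀK)⁻¹·Kᵀ·(x' − x̄) = [6, -7]
z = y + H·x̄ = [6, -7] + [-5, 9] = [1, 2]

z = [1, 2]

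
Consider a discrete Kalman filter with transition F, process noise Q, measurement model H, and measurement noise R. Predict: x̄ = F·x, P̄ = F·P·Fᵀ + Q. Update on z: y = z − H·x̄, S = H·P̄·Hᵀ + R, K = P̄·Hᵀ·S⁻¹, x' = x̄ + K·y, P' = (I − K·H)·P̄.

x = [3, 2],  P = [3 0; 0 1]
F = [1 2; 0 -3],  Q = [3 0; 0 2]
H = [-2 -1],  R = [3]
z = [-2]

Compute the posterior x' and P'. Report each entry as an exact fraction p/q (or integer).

x̄ = F·x = [7, -6]
P̄ = F·P·Fᵀ + Q = [10 -6; -6 11]
y = z − H·x̄ = [6]
S = H·P̄·Hᵀ + R = [30]
K = P̄·Hᵀ·S⁻¹ = [-7/15; 1/30]
x' = x̄ + K·y = [21/5, -29/5]
P' = (I − K·H)·P̄ = [52/15 -83/15; -83/15 329/30]

x' = [21/5, -29/5]
P' = [52/15 -83/15; -83/15 329/30]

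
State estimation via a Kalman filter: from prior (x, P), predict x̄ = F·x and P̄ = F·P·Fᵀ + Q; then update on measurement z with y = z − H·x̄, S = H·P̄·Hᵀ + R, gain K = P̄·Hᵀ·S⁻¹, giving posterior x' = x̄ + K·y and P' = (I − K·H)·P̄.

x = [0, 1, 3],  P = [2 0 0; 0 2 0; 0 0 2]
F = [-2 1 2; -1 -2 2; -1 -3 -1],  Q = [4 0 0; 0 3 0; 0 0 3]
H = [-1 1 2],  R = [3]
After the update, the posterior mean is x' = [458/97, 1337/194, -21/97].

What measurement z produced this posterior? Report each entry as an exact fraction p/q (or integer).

x̄ = F·x = [7, 4, -6]
P̄ = F·P·Fᵀ + Q = [22 8 -6; 8 21 10; -6 10 25]
S = H·P̄·Hᵀ + R = [194]
K = P̄·Hᵀ·S⁻¹ = [-13/97; 33/194; 33/97]
x' − x̄ = [-221/97, 561/194, 561/97] = K·y
y = (KᵀK)⁻¹·Kᵀ·(x' − x̄) = [17]
z = y + H·x̄ = [17] + [-15] = [2]

z = [2]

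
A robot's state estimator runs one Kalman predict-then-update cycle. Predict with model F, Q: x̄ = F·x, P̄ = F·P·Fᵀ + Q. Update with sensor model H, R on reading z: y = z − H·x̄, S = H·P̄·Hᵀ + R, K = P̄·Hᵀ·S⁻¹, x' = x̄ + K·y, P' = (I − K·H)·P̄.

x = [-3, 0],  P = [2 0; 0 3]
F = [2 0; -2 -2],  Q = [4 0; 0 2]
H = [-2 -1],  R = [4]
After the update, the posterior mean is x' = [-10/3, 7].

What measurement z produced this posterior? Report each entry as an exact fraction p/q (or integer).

z = [-1]

x̄ = F·x = [-6, 6]
P̄ = F·P·Fᵀ + Q = [12 -8; -8 22]
S = H·P̄·Hᵀ + R = [42]
K = P̄·Hᵀ·S⁻¹ = [-8/21; -1/7]
x' − x̄ = [8/3, 1] = K·y
y = (KᵀK)⁻¹·Kᵀ·(x' − x̄) = [-7]
z = y + H·x̄ = [-7] + [6] = [-1]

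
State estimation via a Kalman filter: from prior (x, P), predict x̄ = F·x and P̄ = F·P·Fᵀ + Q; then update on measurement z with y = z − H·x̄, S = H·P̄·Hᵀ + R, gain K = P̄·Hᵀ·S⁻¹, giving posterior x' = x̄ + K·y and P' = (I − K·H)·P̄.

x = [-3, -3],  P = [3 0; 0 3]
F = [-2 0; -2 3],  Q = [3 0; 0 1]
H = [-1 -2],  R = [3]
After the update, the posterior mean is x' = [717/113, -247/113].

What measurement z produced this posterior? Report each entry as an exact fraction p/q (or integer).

z = [-2]

x̄ = F·x = [6, -3]
P̄ = F·P·Fᵀ + Q = [15 12; 12 40]
S = H·P̄·Hᵀ + R = [226]
K = P̄·Hᵀ·S⁻¹ = [-39/226; -46/113]
x' − x̄ = [39/113, 92/113] = K·y
y = (KᵀK)⁻¹·Kᵀ·(x' − x̄) = [-2]
z = y + H·x̄ = [-2] + [0] = [-2]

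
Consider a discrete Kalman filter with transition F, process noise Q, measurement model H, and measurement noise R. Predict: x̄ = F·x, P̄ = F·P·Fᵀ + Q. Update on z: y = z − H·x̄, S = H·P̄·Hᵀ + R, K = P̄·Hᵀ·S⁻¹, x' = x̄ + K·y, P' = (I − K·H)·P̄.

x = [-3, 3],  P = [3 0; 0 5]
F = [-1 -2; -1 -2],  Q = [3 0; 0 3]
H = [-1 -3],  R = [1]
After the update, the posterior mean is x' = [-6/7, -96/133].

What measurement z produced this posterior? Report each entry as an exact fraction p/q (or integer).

x̄ = F·x = [-3, -3]
P̄ = F·P·Fᵀ + Q = [26 23; 23 26]
S = H·P̄·Hᵀ + R = [399]
K = P̄·Hᵀ·S⁻¹ = [-5/21; -101/399]
x' − x̄ = [15/7, 303/133] = K·y
y = (KᵀK)⁻¹·Kᵀ·(x' − x̄) = [-9]
z = y + H·x̄ = [-9] + [12] = [3]

z = [3]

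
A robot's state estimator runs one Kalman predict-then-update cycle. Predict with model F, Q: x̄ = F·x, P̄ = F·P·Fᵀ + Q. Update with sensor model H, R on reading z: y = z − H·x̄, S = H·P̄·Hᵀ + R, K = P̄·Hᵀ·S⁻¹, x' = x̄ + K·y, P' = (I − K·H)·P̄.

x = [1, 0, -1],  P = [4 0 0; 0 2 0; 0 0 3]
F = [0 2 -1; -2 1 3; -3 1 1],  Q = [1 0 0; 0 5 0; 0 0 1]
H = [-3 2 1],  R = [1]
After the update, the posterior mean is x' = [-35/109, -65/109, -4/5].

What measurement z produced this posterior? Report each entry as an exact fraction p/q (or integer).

x̄ = F·x = [1, -5, -4]
P̄ = F·P·Fᵀ + Q = [12 -5 1; -5 50 35; 1 35 42]
S = H·P̄·Hᵀ + R = [545]
K = P̄·Hᵀ·S⁻¹ = [-9/109; 30/109; 1/5]
x' − x̄ = [-144/109, 480/109, 16/5] = K·y
y = (KᵀK)⁻¹·Kᵀ·(x' − x̄) = [16]
z = y + H·x̄ = [16] + [-17] = [-1]

z = [-1]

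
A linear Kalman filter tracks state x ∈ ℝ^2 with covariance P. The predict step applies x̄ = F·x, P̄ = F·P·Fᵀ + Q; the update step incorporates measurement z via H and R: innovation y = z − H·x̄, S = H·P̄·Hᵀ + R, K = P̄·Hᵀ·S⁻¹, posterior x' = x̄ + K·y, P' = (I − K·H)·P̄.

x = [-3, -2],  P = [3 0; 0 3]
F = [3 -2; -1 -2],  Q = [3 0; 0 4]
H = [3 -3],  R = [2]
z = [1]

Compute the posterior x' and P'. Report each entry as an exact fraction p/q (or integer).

x' = [1844/497, 1703/497]
P' = [7185/497 7107/497; 7107/497 7139/497]

x̄ = F·x = [-5, 7]
P̄ = F·P·Fᵀ + Q = [42 3; 3 19]
y = z − H·x̄ = [37]
S = H·P̄·Hᵀ + R = [497]
K = P̄·Hᵀ·S⁻¹ = [117/497; -48/497]
x' = x̄ + K·y = [1844/497, 1703/497]
P' = (I − K·H)·P̄ = [7185/497 7107/497; 7107/497 7139/497]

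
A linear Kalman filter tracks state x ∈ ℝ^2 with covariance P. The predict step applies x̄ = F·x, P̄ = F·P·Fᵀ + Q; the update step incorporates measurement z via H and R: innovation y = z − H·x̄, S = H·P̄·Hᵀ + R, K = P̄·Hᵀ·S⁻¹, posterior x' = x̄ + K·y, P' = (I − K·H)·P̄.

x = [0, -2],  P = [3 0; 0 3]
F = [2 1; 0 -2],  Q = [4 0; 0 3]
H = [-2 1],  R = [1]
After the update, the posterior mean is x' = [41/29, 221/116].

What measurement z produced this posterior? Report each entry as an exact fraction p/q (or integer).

x̄ = F·x = [-2, 4]
P̄ = F·P·Fᵀ + Q = [19 -6; -6 15]
S = H·P̄·Hᵀ + R = [116]
K = P̄·Hᵀ·S⁻¹ = [-11/29; 27/116]
x' − x̄ = [99/29, -243/116] = K·y
y = (KᵀK)⁻¹·Kᵀ·(x' − x̄) = [-9]
z = y + H·x̄ = [-9] + [8] = [-1]

z = [-1]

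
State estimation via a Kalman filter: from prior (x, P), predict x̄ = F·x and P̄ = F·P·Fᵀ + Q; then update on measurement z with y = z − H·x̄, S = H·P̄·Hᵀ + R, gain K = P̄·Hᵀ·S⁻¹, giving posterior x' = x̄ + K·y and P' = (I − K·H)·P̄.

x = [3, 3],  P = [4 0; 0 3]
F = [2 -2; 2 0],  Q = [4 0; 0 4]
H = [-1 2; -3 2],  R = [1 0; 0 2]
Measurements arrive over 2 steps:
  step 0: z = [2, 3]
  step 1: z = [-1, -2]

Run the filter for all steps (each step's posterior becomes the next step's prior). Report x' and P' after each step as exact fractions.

step 0: x' = [-1248/3209, 2922/3209], P' = [2336/3209 1936/3209; 1936/3209 2132/3209]
step 1: x' = [12420/148457, -617856/1039199], P' = [91660/148457 74800/148457; 74800/148457 596380/1039199]

step 0: x̄ = F·x = [0, 6]
step 0: P̄ = F·P·Fᵀ + Q = [32 16; 16 20]
step 0: y = z − H·x̄ = [-10, -9]
step 0: S = H·P̄·Hᵀ + R = [49 48; 48 178]
step 0: K = P̄·Hᵀ·S⁻¹ = [1536/3209 -1568/3209; 2328/3209 -772/3209]
step 0: x' = x̄ + K·y = [-1248/3209, 2922/3209]
step 0: P' = (I − K·H)·P̄ = [2336/3209 1936/3209; 1936/3209 2132/3209]
step 1: x̄ = F·x = [-8340/3209, -2496/3209]
step 1: P̄ = F·P·Fᵀ + Q = [15220/3209 1600/3209; 1600/3209 22180/3209]
step 1: y = z − H·x̄ = [-6557/3209, -26446/3209]
step 1: S = H·P̄·Hᵀ + R = [100749/3209 121580/3209; 121580/3209 212918/3209]
step 1: K = P̄·Hᵀ·S⁻¹ = [57940/148457 -62690/148457; 669160/1039199 -189020/1039199]
step 1: x' = x̄ + K·y = [12420/148457, -617856/1039199]
step 1: P' = (I − K·H)·P̄ = [91660/148457 74800/148457; 74800/148457 596380/1039199]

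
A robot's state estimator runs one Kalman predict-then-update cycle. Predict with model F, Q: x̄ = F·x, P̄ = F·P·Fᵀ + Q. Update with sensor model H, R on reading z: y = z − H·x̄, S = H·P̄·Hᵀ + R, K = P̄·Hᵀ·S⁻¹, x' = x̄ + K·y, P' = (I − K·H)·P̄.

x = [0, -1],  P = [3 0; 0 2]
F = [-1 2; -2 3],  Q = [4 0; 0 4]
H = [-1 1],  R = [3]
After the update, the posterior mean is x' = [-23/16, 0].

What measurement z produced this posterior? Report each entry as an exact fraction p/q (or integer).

x̄ = F·x = [-2, -3]
P̄ = F·P·Fᵀ + Q = [15 18; 18 34]
S = H·P̄·Hᵀ + R = [16]
K = P̄·Hᵀ·S⁻¹ = [3/16; 1]
x' − x̄ = [9/16, 3] = K·y
y = (KᵀK)⁻¹·Kᵀ·(x' − x̄) = [3]
z = y + H·x̄ = [3] + [-1] = [2]

z = [2]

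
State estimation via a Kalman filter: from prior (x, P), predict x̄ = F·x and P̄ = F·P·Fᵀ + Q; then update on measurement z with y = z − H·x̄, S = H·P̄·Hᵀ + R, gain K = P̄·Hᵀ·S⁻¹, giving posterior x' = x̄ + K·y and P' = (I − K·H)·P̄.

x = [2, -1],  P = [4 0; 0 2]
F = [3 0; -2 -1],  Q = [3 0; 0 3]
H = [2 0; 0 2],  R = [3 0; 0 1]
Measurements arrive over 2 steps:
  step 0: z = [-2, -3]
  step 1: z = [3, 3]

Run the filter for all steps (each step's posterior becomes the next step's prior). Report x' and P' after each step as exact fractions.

step 0: x' = [-982/1433, -2005/1433], P' = [1011/1433 -24/1433; -24/1433 345/1433]
step 1: x' = [425718/348385, 518661/348385], P' = [234438/348385 -5994/348385; -5994/348385 82272/348385]

step 0: x̄ = F·x = [6, -3]
step 0: P̄ = F·P·Fᵀ + Q = [39 -24; -24 21]
step 0: y = z − H·x̄ = [-14, 3]
step 0: S = H·P̄·Hᵀ + R = [159 -96; -96 85]
step 0: K = P̄·Hᵀ·S⁻¹ = [674/1433 -48/1433; -16/1433 690/1433]
step 0: x' = x̄ + K·y = [-982/1433, -2005/1433]
step 0: P' = (I − K·H)·P̄ = [1011/1433 -24/1433; -24/1433 345/1433]
step 1: x̄ = F·x = [-2946/1433, 3969/1433]
step 1: P̄ = F·P·Fᵀ + Q = [13398/1433 -5994/1433; -5994/1433 8592/1433]
step 1: y = z − H·x̄ = [10191/1433, -3639/1433]
step 1: S = H·P̄·Hᵀ + R = [57891/1433 -23976/1433; -23976/1433 35801/1433]
step 1: K = P̄·Hᵀ·S⁻¹ = [156292/348385 -11988/348385; -3996/348385 164544/348385]
step 1: x' = x̄ + K·y = [425718/348385, 518661/348385]
step 1: P' = (I − K·H)·P̄ = [234438/348385 -5994/348385; -5994/348385 82272/348385]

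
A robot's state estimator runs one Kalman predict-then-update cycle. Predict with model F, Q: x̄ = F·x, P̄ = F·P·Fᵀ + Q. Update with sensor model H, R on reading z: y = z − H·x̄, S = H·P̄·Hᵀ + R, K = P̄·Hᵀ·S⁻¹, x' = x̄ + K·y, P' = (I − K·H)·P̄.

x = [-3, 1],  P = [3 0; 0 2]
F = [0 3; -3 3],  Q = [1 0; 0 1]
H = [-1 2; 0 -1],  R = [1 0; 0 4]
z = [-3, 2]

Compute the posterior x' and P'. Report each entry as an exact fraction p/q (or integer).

x̄ = F·x = [3, 12]
P̄ = F·P·Fᵀ + Q = [19 18; 18 46]
y = z − H·x̄ = [-24, 14]
S = H·P̄·Hᵀ + R = [132 -74; -74 50]
K = P̄·Hᵀ·S⁻¹ = [-241/562 -559/562; 74/281 -149/281]
x' = x̄ + K·y = [-178/281, -490/281]
P' = (I − K·H)·P̄ = [4713/562 1118/281; 1118/281 596/281]

x' = [-178/281, -490/281]
P' = [4713/562 1118/281; 1118/281 596/281]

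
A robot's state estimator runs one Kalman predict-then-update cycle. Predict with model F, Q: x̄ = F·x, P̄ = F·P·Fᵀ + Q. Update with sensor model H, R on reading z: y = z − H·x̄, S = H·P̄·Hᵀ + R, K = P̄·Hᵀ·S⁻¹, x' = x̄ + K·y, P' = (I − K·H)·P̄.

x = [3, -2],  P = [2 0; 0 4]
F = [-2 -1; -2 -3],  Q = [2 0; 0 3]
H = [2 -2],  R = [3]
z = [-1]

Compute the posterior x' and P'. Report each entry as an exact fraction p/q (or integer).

x̄ = F·x = [-4, 0]
P̄ = F·P·Fᵀ + Q = [14 20; 20 47]
y = z − H·x̄ = [7]
S = H·P̄·Hᵀ + R = [87]
K = P̄·Hᵀ·S⁻¹ = [-4/29; -18/29]
x' = x̄ + K·y = [-144/29, -126/29]
P' = (I − K·H)·P̄ = [358/29 364/29; 364/29 391/29]

x' = [-144/29, -126/29]
P' = [358/29 364/29; 364/29 391/29]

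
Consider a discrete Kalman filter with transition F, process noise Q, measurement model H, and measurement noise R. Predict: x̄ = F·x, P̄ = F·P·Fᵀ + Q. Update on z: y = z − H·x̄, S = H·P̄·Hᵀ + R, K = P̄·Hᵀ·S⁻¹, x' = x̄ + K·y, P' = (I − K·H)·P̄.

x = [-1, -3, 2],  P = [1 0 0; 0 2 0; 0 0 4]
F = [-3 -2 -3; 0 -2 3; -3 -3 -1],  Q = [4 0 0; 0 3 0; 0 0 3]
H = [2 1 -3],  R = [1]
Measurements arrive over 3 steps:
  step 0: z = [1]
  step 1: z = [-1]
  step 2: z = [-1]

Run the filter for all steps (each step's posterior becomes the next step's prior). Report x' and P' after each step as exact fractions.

step 0: x̄ = F·x = [3, 12, 10]
step 0: P̄ = F·P·Fᵀ + Q = [57 -28 33; -28 47 0; 33 0 34]
step 0: y = z − H·x̄ = [13]
step 0: S = H·P̄·Hᵀ + R = [74]
step 0: K = P̄·Hᵀ·S⁻¹ = [-13/74; -9/74; -18/37]
step 0: x' = x̄ + K·y = [53/74, 771/74, 136/37]
step 0: P' = (I − K·H)·P̄ = [4049/74 -2189/74 987/37; -2189/74 3397/74 -162/37; 987/37 -162/37 610/37]
step 1: x̄ = F·x = [-2517/74, -363/37, -1372/37]
step 1: P̄ = F·P·Fᵀ + Q = [66681/74 -14146/37 23886/37; -14146/37 14339/37 -5955/37; 23886/37 -5955/37 19477/37]
step 1: y = z − H·x̄ = [-1273/37]
step 1: S = H·P̄·Hᵀ + R = [15545/37]
step 1: K = P̄·Hᵀ·S⁻¹ = [-19123/15545; 3912/15545; -16614/15545]
step 1: x' = x̄ + K·y = [258389/31090, -287103/15545, -4814/15545]
step 1: P' = (I − K·H)·P̄ = [8248051/31090 -3921362/15545 1448604/15545; -3921362/15545 5610703/15545 -745311/15545; 1448604/15545 -745311/15545 722837/15545]
step 2: x̄ = F·x = [402129/31090, 559764/15545, 957079/31090]
step 2: P̄ = F·P·Fᵀ + Q = [72403101/31090 -20628329/15545 46626711/31090; -20628329/15545 37938712/15545 147276/15545; 46626711/31090 147276/15545 44034541/31090]
step 2: y = z − H·x̄ = [916361/31090]
step 2: S = H·P̄·Hᵀ + R = [35517311/31090]
step 2: K = P̄·Hᵀ·S⁻¹ = [-36330589/35517311; -7519548/35517311; -38555649/35517311]
step 2: x' = x̄ + K·y = [-611431139/35517311, 1057317582/35517311, -43037008/35517311]
step 2: P' = (I − K·H)·P̄ = [40258982261/35517311 -55918789349/35517311 8211835254/35517311; -55918789349/35517311 84863893984/35517311 -8988721722/35517311; 8211835254/35517311 -8988721722/35517311 2491168145/35517311]

step 0: x' = [53/74, 771/74, 136/37], P' = [4049/74 -2189/74 987/37; -2189/74 3397/74 -162/37; 987/37 -162/37 610/37]
step 1: x' = [258389/31090, -287103/15545, -4814/15545], P' = [8248051/31090 -3921362/15545 1448604/15545; -3921362/15545 5610703/15545 -745311/15545; 1448604/15545 -745311/15545 722837/15545]
step 2: x' = [-611431139/35517311, 1057317582/35517311, -43037008/35517311], P' = [40258982261/35517311 -55918789349/35517311 8211835254/35517311; -55918789349/35517311 84863893984/35517311 -8988721722/35517311; 8211835254/35517311 -8988721722/35517311 2491168145/35517311]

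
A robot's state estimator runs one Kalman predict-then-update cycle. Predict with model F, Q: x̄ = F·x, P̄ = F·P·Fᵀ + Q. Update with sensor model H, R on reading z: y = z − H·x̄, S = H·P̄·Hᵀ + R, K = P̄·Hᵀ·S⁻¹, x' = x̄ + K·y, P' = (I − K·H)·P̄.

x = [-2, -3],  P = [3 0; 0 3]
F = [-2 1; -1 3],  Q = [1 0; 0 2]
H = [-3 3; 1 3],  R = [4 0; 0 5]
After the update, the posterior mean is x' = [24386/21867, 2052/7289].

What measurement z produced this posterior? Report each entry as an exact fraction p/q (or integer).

z = [-2, 2]

x̄ = F·x = [1, -7]
P̄ = F·P·Fᵀ + Q = [16 15; 15 32]
S = H·P̄·Hᵀ + R = [166 150; 150 399]
K = P̄·Hᵀ·S⁻¹ = [-3449/14578 5288/21867; 1233/14578 1796/7289]
x' − x̄ = [2519/21867, 53075/7289] = K·y
y = (KᵀK)⁻¹·Kᵀ·(x' − x̄) = [22, 22]
z = y + H·x̄ = [22, 22] + [-24, -20] = [-2, 2]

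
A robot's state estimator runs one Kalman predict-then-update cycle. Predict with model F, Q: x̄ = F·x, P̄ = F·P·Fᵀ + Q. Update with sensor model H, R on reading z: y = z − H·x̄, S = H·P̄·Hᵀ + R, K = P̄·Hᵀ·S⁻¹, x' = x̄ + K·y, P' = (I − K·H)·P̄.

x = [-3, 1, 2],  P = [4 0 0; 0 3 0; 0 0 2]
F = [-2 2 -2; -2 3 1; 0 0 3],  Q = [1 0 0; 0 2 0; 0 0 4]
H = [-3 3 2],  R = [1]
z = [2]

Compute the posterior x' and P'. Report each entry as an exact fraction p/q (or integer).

x' = [3479/521, 3778/521, 88/521]
P' = [17252/521 18465/521 -1842/521; 18465/521 20518/521 -3048/521; -1842/521 -3048/521 1858/521]

x̄ = F·x = [4, 11, 6]
P̄ = F·P·Fᵀ + Q = [37 30 -12; 30 47 6; -12 6 22]
y = z − H·x̄ = [-31]
S = H·P̄·Hᵀ + R = [521]
K = P̄·Hᵀ·S⁻¹ = [-45/521; 63/521; 98/521]
x' = x̄ + K·y = [3479/521, 3778/521, 88/521]
P' = (I − K·H)·P̄ = [17252/521 18465/521 -1842/521; 18465/521 20518/521 -3048/521; -1842/521 -3048/521 1858/521]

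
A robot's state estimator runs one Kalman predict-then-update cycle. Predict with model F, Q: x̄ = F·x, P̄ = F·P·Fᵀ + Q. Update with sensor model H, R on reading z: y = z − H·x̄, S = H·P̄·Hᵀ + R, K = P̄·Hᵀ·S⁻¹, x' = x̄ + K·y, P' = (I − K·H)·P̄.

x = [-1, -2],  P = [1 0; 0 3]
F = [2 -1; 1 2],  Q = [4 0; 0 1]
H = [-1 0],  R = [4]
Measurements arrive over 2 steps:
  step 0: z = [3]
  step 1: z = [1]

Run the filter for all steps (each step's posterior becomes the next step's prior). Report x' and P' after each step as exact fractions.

step 0: x̄ = F·x = [0, -5]
step 0: P̄ = F·P·Fᵀ + Q = [11 -4; -4 14]
step 0: y = z − H·x̄ = [3]
step 0: S = H·P̄·Hᵀ + R = [15]
step 0: K = P̄·Hᵀ·S⁻¹ = [-11/15; 4/15]
step 0: x' = x̄ + K·y = [-11/5, -21/5]
step 0: P' = (I − K·H)·P̄ = [44/15 -16/15; -16/15 194/15]
step 1: x̄ = F·x = [-1/5, -53/5]
step 1: P̄ = F·P·Fᵀ + Q = [494/15 -116/5; -116/5 257/5]
step 1: y = z − H·x̄ = [4/5]
step 1: S = H·P̄·Hᵀ + R = [554/15]
step 1: K = P̄·Hᵀ·S⁻¹ = [-247/277; 174/277]
step 1: x' = x̄ + K·y = [-253/277, -2797/277]
step 1: P' = (I − K·H)·P̄ = [988/277 -696/277; -696/277 10201/277]

step 0: x' = [-11/5, -21/5], P' = [44/15 -16/15; -16/15 194/15]
step 1: x' = [-253/277, -2797/277], P' = [988/277 -696/277; -696/277 10201/277]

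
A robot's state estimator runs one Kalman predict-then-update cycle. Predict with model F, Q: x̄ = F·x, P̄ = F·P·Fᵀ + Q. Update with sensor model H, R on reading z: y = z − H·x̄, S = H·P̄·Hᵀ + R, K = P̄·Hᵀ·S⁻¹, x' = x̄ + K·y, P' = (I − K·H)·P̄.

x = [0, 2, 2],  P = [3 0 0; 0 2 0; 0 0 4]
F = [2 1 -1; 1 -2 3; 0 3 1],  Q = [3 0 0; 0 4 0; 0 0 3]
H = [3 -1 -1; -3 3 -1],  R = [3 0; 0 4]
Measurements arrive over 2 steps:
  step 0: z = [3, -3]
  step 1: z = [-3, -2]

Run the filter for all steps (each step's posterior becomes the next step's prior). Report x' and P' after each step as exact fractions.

step 0: x' = [52277/16727, 53881/16727, 59285/16727], P' = [418936/83635 614273/83635 581983/83635; 614273/83635 936654/83635 877419/83635; 581983/83635 877419/83635 958704/83635]
step 1: x' = [3947426013/931684945, 1228972133/186336989, 8532746396/931684945], P' = [5678710734/931684945 1683612076/186336989 9138112048/931684945; 1683612076/186336989 2576067313/186336989 2767966685/186336989; 9138112048/931684945 2767966685/186336989 16385649491/931684945]

step 0: x̄ = F·x = [0, 2, 8]
step 0: P̄ = F·P·Fᵀ + Q = [21 -10 2; -10 51 0; 2 0 25]
step 0: y = z − H·x̄ = [13, -1]
step 0: S = H·P̄·Hᵀ + R = [316 -437; -437 869]
step 0: K = P̄·Hᵀ·S⁻¹ = [20184/83635 1007/83635; 9582/83635 22431/83635; -30058/83635 -18099/83635]
step 0: x' = x̄ + K·y = [52277/16727, 53881/16727, 59285/16727]
step 0: P' = (I − K·H)·P̄ = [418936/83635 614273/83635 581983/83635; 614273/83635 936654/83635 877419/83635; 581983/83635 877419/83635 958704/83635]
step 1: x̄ = F·x = [99150/16727, 122370/16727, 220928/16727]
step 1: P̄ = F·P·Fᵀ + Q = [2196329/83635 1542643/83635 4946024/83635; 1542643/83635 3634206/83635 5822923/83635; 4946024/83635 5822923/83635 14904009/83635]
step 1: y = z − H·x̄ = [-4333/16727, 117814/16727]
step 1: S = H·P̄·Hᵀ + R = [2253985/16727 -1779940/16727; -1779940/16727 34684396/83635]
step 1: K = P̄·Hᵀ·S⁻¹ = [-173346742/931684945 -92006311/372673978; -97732590/186336989 -45300487/372673978; -937048924/931684945 -114024268/186336989]
step 1: x' = x̄ + K·y = [3947426013/931684945, 1228972133/186336989, 8532746396/931684945]
step 1: P' = (I − K·H)·P̄ = [5678710734/931684945 1683612076/186336989 9138112048/931684945; 1683612076/186336989 2576067313/186336989 2767966685/186336989; 9138112048/931684945 2767966685/186336989 16385649491/931684945]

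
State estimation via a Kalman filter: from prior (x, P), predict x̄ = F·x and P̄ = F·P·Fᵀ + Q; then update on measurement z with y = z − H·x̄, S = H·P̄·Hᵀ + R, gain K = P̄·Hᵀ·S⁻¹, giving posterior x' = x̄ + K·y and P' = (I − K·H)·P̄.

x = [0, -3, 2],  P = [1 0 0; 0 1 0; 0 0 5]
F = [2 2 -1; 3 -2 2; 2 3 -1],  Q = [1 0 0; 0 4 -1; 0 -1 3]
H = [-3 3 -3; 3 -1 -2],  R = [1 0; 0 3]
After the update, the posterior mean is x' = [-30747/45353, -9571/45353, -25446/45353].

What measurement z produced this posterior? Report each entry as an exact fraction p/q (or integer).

x̄ = F·x = [-8, 10, -11]
P̄ = F·P·Fᵀ + Q = [14 -8 15; -8 37 -11; 15 -11 21]
S = H·P̄·Hᵀ + R = [1261 -219; -219 74]
K = P̄·Hᵀ·S⁻¹ = [-3834/45353 911/45353; 3891/45353 -12387/45353; -7368/45353 -13225/45353]
x' − x̄ = [332077/45353, -463101/45353, 473437/45353] = K·y
y = (KᵀK)⁻¹·Kᵀ·(x' − x̄) = [-84, 11]
z = y + H·x̄ = [-84, 11] + [87, -12] = [3, -1]

z = [3, -1]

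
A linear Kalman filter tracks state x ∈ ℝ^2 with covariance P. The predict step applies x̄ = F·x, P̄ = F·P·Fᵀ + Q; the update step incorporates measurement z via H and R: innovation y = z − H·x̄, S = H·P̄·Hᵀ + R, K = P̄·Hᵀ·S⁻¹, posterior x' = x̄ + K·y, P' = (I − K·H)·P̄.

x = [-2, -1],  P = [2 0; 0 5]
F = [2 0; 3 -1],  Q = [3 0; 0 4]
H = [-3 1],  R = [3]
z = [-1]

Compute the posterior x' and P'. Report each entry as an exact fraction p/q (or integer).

x̄ = F·x = [-4, -5]
P̄ = F·P·Fᵀ + Q = [11 12; 12 27]
y = z − H·x̄ = [-8]
S = H·P̄·Hᵀ + R = [57]
K = P̄·Hᵀ·S⁻¹ = [-7/19; -3/19]
x' = x̄ + K·y = [-20/19, -71/19]
P' = (I − K·H)·P̄ = [62/19 165/19; 165/19 486/19]

x' = [-20/19, -71/19]
P' = [62/19 165/19; 165/19 486/19]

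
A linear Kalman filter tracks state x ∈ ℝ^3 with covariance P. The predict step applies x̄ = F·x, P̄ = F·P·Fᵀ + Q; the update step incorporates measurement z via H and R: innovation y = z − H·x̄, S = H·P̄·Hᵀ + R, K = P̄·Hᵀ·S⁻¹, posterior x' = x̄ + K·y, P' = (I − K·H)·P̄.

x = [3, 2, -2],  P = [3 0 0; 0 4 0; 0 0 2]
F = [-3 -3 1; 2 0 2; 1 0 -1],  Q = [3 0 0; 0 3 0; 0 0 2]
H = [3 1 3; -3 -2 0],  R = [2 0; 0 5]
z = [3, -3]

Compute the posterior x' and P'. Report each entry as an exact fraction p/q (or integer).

x' = [-52706/34605, 118379/34605, 9868/6921]
P' = [290831/34605 -421709/34605 -29170/6921; -421709/34605 651326/34605 39745/6921; -29170/6921 39745/6921 16921/6921]

x̄ = F·x = [-17, 2, 5]
P̄ = F·P·Fᵀ + Q = [68 -14 -11; -14 23 2; -11 2 7]
y = z − H·x̄ = [37, -50]
S = H·P̄·Hᵀ + R = [430 -445; -445 541]
K = P̄·Hᵀ·S⁻¹ = [6617/34605 -1163/6921; -8813/34605 -1501/6921; 1499/6921 1604/6921]
x' = x̄ + K·y = [-52706/34605, 118379/34605, 9868/6921]
P' = (I − K·H)·P̄ = [290831/34605 -421709/34605 -29170/6921; -421709/34605 651326/34605 39745/6921; -29170/6921 39745/6921 16921/6921]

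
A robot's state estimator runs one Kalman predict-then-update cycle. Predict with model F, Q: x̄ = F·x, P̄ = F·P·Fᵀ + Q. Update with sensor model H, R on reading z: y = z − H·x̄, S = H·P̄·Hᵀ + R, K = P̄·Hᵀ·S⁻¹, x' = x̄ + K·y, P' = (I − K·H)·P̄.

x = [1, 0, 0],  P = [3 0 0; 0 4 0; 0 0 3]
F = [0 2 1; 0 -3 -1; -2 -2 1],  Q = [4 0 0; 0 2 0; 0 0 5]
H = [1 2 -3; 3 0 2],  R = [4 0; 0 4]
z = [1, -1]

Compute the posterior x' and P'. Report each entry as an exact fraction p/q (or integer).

x' = [-3497/28411, 3613/28411, -9018/28411]
P' = [117708/28411 -275716/28411 -154380/28411; -275716/28411 714106/28411 393256/28411; -154380/28411 393256/28411 225776/28411]

x̄ = F·x = [0, 0, -2]
P̄ = F·P·Fᵀ + Q = [23 -27 -13; -27 41 21; -13 21 36]
y = z − H·x̄ = [-5, 3]
S = H·P̄·Hᵀ + R = [233 -134; -134 199]
K = P̄·Hᵀ·S⁻¹ = [7354/28411 11091/28411; -6818/28411 -10159/28411; -11299/28411 -2897/28411]
x' = x̄ + K·y = [-3497/28411, 3613/28411, -9018/28411]
P' = (I − K·H)·P̄ = [117708/28411 -275716/28411 -154380/28411; -275716/28411 714106/28411 393256/28411; -154380/28411 393256/28411 225776/28411]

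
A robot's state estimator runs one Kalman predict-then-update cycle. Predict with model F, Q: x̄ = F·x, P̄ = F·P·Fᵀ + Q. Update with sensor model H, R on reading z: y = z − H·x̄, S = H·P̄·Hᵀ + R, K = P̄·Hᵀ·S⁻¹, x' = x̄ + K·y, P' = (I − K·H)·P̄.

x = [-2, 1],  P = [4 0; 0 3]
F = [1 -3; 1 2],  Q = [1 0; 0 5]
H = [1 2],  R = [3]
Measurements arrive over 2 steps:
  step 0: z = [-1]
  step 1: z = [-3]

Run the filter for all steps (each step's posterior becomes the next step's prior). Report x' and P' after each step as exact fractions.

step 0: x' = [-299/63, 16/9], P' = [2000/63 -142/9; -142/9 77/9]
step 1: x' = [-24699/14087, -9675/14087], P' = [439714/14087 -201260/14087; -201260/14087 101755/14087]

step 0: x̄ = F·x = [-5, 0]
step 0: P̄ = F·P·Fᵀ + Q = [32 -14; -14 21]
step 0: y = z − H·x̄ = [4]
step 0: S = H·P̄·Hᵀ + R = [63]
step 0: K = P̄·Hᵀ·S⁻¹ = [4/63; 4/9]
step 0: x' = x̄ + K·y = [-299/63, 16/9]
step 0: P' = (I − K·H)·P̄ = [2000/63 -142/9; -142/9 77/9]
step 1: x̄ = F·x = [-635/63, -25/21]
step 1: P̄ = F·P·Fᵀ + Q = [12878/63 -80/21; -80/21 55/7]
step 1: y = z − H·x̄ = [596/63]
step 1: S = H·P̄·Hᵀ + R = [14087/63]
step 1: K = P̄·Hᵀ·S⁻¹ = [12398/14087; 750/14087]
step 1: x' = x̄ + K·y = [-24699/14087, -9675/14087]
step 1: P' = (I − K·H)·P̄ = [439714/14087 -201260/14087; -201260/14087 101755/14087]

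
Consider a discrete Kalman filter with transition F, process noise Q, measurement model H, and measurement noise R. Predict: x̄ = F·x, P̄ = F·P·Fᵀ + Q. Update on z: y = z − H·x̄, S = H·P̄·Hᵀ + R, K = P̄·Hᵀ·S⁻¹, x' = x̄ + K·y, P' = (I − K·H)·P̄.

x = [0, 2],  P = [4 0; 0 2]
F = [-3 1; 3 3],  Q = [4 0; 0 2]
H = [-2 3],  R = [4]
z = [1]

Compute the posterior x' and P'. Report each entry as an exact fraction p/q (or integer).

x' = [2167/518, 813/259]
P' = [3309/259 2148/259; 2148/259 1508/259]

x̄ = F·x = [2, 6]
P̄ = F·P·Fᵀ + Q = [42 -30; -30 56]
y = z − H·x̄ = [-13]
S = H·P̄·Hᵀ + R = [1036]
K = P̄·Hᵀ·S⁻¹ = [-87/518; 57/259]
x' = x̄ + K·y = [2167/518, 813/259]
P' = (I − K·H)·P̄ = [3309/259 2148/259; 2148/259 1508/259]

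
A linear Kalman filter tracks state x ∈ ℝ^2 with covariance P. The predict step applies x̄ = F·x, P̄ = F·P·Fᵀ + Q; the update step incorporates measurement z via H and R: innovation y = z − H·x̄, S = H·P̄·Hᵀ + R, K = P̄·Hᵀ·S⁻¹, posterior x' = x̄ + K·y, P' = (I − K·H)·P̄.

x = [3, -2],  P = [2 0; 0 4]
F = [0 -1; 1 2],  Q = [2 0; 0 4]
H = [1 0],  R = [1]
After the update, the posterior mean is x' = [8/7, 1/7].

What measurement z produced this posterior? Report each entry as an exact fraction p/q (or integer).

z = [1]

x̄ = F·x = [2, -1]
P̄ = F·P·Fᵀ + Q = [6 -8; -8 22]
S = H·P̄·Hᵀ + R = [7]
K = P̄·Hᵀ·S⁻¹ = [6/7; -8/7]
x' − x̄ = [-6/7, 8/7] = K·y
y = (KᵀK)⁻¹·Kᵀ·(x' − x̄) = [-1]
z = y + H·x̄ = [-1] + [2] = [1]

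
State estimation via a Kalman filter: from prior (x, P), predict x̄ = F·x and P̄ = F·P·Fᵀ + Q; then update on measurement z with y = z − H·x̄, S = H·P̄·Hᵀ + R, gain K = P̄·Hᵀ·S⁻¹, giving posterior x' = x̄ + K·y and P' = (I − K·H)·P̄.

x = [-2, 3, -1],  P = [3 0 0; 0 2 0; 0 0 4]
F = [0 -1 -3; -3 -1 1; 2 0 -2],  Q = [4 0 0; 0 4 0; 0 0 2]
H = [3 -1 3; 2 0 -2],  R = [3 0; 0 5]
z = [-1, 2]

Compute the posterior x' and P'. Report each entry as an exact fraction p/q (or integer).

x̄ = F·x = [0, 2, -2]
P̄ = F·P·Fᵀ + Q = [42 -10 24; -10 37 -26; 24 -26 30]
y = z − H·x̄ = [7, -2]
S = H·P̄·Hᵀ + R = [1336 40; 40 101]
K = P̄·Hᵀ·S⁻¹ = [2446/16667 4972/16667; -2275/19048 867/2381; 4867/33334 -2944/16667]
x' = x̄ + K·y = [7178/16667, 8299/19048, -20823/33334]
P' = (I − K·H)·P̄ = [12254/16667 4128/2381 -176/16667; 4128/2381 152949/19048 3921/4762; -176/16667 3921/4762 7184/16667]

x' = [7178/16667, 8299/19048, -20823/33334]
P' = [12254/16667 4128/2381 -176/16667; 4128/2381 152949/19048 3921/4762; -176/16667 3921/4762 7184/16667]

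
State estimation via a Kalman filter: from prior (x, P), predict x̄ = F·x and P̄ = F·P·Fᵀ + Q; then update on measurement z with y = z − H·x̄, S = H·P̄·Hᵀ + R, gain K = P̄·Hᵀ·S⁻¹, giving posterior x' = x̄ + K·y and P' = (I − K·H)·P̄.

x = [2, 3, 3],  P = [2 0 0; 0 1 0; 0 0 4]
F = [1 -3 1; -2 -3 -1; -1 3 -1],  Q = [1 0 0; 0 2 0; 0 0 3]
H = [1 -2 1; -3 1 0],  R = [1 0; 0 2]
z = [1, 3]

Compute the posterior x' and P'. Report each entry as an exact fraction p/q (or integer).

x̄ = F·x = [-4, -16, 4]
P̄ = F·P·Fᵀ + Q = [16 1 -15; 1 23 -1; -15 -1 18]
y = z − H·x̄ = [-31, 7]
S = H·P̄·Hᵀ + R = [97 -43; -43 163]
K = P̄·Hᵀ·S⁻¹ = [-28/179 -59/179; -3319/6981 -19/6981; 2707/13962 4483/13962]
x' = x̄ + K·y = [-261/179, -2980/2327, 552/2327]
P' = (I − K·H)·P̄ = [63/179 71/179 51/179; 71/179 8269/6981 10450/6981; 51/179 10450/6981 40529/13962]

x' = [-261/179, -2980/2327, 552/2327]
P' = [63/179 71/179 51/179; 71/179 8269/6981 10450/6981; 51/179 10450/6981 40529/13962]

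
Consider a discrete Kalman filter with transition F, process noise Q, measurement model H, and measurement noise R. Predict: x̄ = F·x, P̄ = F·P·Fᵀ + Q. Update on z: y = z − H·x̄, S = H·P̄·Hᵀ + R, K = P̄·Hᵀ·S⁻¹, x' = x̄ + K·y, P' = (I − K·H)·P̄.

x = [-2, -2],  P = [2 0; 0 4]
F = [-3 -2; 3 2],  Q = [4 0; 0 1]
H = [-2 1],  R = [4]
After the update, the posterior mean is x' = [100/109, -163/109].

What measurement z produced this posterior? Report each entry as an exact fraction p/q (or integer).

x̄ = F·x = [10, -10]
P̄ = F·P·Fᵀ + Q = [38 -34; -34 35]
S = H·P̄·Hᵀ + R = [327]
K = P̄·Hᵀ·S⁻¹ = [-110/327; 103/327]
x' − x̄ = [-990/109, 927/109] = K·y
y = (KᵀK)⁻¹·Kᵀ·(x' − x̄) = [27]
z = y + H·x̄ = [27] + [-30] = [-3]

z = [-3]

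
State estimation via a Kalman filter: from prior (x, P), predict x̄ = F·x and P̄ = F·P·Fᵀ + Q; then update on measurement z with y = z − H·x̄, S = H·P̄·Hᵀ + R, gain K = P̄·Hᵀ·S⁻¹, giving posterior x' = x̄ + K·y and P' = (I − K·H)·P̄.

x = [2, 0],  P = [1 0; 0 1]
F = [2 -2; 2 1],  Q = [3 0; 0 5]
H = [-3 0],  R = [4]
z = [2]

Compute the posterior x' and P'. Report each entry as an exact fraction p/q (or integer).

x' = [-50/103, 328/103]
P' = [44/103 8/103; 8/103 994/103]

x̄ = F·x = [4, 4]
P̄ = F·P·Fᵀ + Q = [11 2; 2 10]
y = z − H·x̄ = [14]
S = H·P̄·Hᵀ + R = [103]
K = P̄·Hᵀ·S⁻¹ = [-33/103; -6/103]
x' = x̄ + K·y = [-50/103, 328/103]
P' = (I − K·H)·P̄ = [44/103 8/103; 8/103 994/103]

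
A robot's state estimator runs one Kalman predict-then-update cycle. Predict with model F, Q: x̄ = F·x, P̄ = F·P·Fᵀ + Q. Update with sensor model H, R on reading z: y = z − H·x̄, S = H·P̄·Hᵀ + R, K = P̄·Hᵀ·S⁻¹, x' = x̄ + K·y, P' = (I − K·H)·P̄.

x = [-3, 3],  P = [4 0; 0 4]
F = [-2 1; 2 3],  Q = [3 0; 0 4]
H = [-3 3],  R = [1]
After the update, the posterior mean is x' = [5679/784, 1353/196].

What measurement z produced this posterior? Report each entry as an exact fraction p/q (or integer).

z = [-1]

x̄ = F·x = [9, 3]
P̄ = F·P·Fᵀ + Q = [23 -4; -4 56]
S = H·P̄·Hᵀ + R = [784]
K = P̄·Hᵀ·S⁻¹ = [-81/784; 45/196]
x' − x̄ = [-1377/784, 765/196] = K·y
y = (KᵀK)⁻¹·Kᵀ·(x' − x̄) = [17]
z = y + H·x̄ = [17] + [-18] = [-1]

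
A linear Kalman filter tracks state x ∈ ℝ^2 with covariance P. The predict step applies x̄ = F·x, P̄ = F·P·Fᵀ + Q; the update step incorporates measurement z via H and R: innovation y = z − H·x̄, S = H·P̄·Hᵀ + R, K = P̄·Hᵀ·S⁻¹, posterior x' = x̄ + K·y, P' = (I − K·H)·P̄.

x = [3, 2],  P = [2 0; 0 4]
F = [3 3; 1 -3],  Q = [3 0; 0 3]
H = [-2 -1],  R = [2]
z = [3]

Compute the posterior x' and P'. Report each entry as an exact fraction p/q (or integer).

x̄ = F·x = [15, -3]
P̄ = F·P·Fᵀ + Q = [57 -30; -30 41]
y = z − H·x̄ = [30]
S = H·P̄·Hᵀ + R = [151]
K = P̄·Hᵀ·S⁻¹ = [-84/151; 19/151]
x' = x̄ + K·y = [-255/151, 117/151]
P' = (I − K·H)·P̄ = [1551/151 -2934/151; -2934/151 5830/151]

x' = [-255/151, 117/151]
P' = [1551/151 -2934/151; -2934/151 5830/151]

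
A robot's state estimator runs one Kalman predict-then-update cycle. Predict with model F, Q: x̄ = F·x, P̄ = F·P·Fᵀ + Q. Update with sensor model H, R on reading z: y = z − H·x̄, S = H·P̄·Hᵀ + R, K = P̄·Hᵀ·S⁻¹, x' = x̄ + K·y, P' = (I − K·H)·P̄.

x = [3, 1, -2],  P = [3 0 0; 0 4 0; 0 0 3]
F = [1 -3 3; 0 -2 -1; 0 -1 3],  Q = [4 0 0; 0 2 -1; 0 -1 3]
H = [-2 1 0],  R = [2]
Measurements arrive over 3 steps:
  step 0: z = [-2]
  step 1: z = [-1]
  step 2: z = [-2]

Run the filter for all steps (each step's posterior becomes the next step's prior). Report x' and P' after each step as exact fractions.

step 0: x' = [292/243, 14/27, -581/243], P' = [1385/243 280/27 -523/243; 280/27 62/3 -134/27; -523/243 -134/27 1862/243]
step 1: x' = [241552/97281, 390053/97281, -34226/32427], P' = [2745655/194562 2633776/97281 -118073/64854; 2633776/97281 5237870/97281 -142796/32427; -118073/64854 -142796/32427 130867/21618]
step 2: x' = [162975061/193978539, -54045292/193978539, 49447843/193978539], P' = [4979521904/193978539 9702076228/193978539 -682527520/193978539; 9702076228/193978539 19277396126/193978539 -1505954462/193978539; -682527520/193978539 -1505954462/193978539 1210529315/193978539]

step 0: x̄ = F·x = [-6, 0, -7]
step 0: P̄ = F·P·Fᵀ + Q = [70 15 39; 15 21 -2; 39 -2 34]
step 0: y = z − H·x̄ = [-14]
step 0: S = H·P̄·Hᵀ + R = [243]
step 0: K = P̄·Hᵀ·S⁻¹ = [-125/243; -1/27; -80/243]
step 0: x' = x̄ + K·y = [292/243, 14/27, -581/243]
step 0: P' = (I − K·H)·P̄ = [1385/243 280/27 -523/243; 280/27 62/3 -134/27; -523/243 -134/27 1862/243]
step 1: x̄ = F·x = [-1829/243, 329/243, -623/81]
step 1: P̄ = F·P·Fᵀ + Q = [67763/243 23647/243 14069/81; 23647/243 17612/243 3415/81; 14069/81 3415/81 3305/27]
step 1: y = z − H·x̄ = [-470/27]
step 1: S = H·P̄·Hᵀ + R = [2402/3]
step 1: K = P̄·Hᵀ·S⁻¹ = [-12431/21618; -1649/10809; -2747/7206]
step 1: x' = x̄ + K·y = [241552/97281, 390053/97281, -34226/32427]
step 1: P' = (I − K·H)·P̄ = [2745655/194562 2633776/97281 -118073/64854; 2633776/97281 5237870/97281 -142796/32427; -118073/64854 -142796/32427 130867/21618]
step 2: x̄ = F·x = [-1236641/97281, -677428/97281, -698087/97281]
step 2: P̄ = F·P·Fᵀ + Q = [45048566/97281 25855237/97281 22989275/97281; 25855237/97281 40042783/194562 21507389/194562; 22989275/97281 21507389/194562 26800309/194562]
step 2: y = z − H·x̄ = [-663472/32427]
step 2: S = H·P̄·Hᵀ + R = [21553171/21618]
step 2: K = P̄·Hᵀ·S⁻¹ = [-42827930/64659513; -21126055/64659513; -23483237/64659513]
step 2: x' = x̄ + K·y = [162975061/193978539, -54045292/193978539, 49447843/193978539]
step 2: P' = (I − K·H)·P̄ = [4979521904/193978539 9702076228/193978539 -682527520/193978539; 9702076228/193978539 19277396126/193978539 -1505954462/193978539; -682527520/193978539 -1505954462/193978539 1210529315/193978539]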